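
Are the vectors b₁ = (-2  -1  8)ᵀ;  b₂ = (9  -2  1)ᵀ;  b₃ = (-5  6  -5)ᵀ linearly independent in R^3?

linearly independent

The matrix [b₁|b₂|b₃] has determinant 304.
A nonzero determinant means the columns are linearly independent.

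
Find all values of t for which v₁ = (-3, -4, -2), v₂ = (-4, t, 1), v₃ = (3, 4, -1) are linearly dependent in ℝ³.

t = -16/3

Dependence holds iff the 3×3 matrix [v₁ v₂ v₃] is singular.
Expanding, det = 9*t + 48.
Solving 9*t + 48 = 0 yields t = -16/3.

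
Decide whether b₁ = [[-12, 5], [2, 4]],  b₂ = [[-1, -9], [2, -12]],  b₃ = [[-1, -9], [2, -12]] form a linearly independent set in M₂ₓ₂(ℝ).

Take coordinates with respect to the standard basis {E₁₁, E₁₂, E₂₁, E₂₂}.
Two of the vectors are equal, giving an immediate dependence.

linearly dependent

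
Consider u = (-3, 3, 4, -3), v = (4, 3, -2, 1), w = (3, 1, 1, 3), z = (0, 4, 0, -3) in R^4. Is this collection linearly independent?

linearly independent

Row-reduce the matrix whose columns are u, v, w, z.
The reduction yields 4 nonzero rows, so the rank is 4.
Since rank = 4 (the number of vectors), the set is linearly independent.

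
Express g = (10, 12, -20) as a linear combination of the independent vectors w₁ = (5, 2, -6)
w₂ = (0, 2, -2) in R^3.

g = 2w₁ + 4w₂

Since w₁, w₂ are independent, the coefficients expressing g are uniquely determined by a linear system.
The system has the unique solution (c₁, c₂) = (2, 4).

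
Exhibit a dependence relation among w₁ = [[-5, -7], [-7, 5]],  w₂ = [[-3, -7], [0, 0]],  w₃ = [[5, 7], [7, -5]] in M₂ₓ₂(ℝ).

w₁ + w₃ = 0

Take coordinates with respect to {E₁₁, E₁₂, E₂₁, E₂₂}.
Solve the homogeneous system with w₁, w₂, w₃ as columns by row-reducing the coefficient matrix.
One solution (up to scaling) is (1, 0, 1).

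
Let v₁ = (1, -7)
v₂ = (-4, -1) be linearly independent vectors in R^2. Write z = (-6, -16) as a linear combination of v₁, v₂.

z = 2v₁ + 2v₂

Set up the augmented matrix [v₁ | v₂ | z] and row-reduce.
Row-reducing the augmented matrix gives the unique coefficients (c₁, c₂) = (2, 2).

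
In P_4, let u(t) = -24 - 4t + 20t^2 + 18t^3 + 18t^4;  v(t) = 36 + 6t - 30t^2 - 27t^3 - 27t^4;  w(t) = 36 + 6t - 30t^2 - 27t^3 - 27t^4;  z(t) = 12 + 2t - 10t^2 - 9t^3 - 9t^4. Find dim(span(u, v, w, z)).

dim = 1

Represent each element by its coordinate vector in ℝ⁵.
Put the 5×4 matrix [u|v|w|z] into echelon form.
There is 1 pivot column, so rank = 1.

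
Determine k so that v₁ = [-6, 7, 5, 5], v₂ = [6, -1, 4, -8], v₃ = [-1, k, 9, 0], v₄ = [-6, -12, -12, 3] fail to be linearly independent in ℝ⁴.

k = 17/2

Dependence holds iff the 4×4 matrix [v₁ v₂ v₃ v₄] is singular.
The determinant works out to 3519 - 414*k.
Setting this to zero gives k = 17/2.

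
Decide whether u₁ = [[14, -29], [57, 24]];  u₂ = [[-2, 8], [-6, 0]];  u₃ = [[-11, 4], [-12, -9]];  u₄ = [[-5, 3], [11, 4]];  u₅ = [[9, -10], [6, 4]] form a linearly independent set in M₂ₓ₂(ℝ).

Take coordinates with respect to the standard basis {E₁₁, E₁₂, E₂₁, E₂₂}.
There are 5 vectors in a 4-dimensional space, so they cannot be linearly independent.

linearly dependent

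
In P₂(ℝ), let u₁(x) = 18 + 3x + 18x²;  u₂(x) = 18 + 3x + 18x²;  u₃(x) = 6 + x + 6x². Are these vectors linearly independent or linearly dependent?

Write each element as a coordinate vector in ℝ³ using {1, x, x²}.
Form the 3×3 matrix with these as columns; its determinant is 0.
A zero determinant means the columns are linearly dependent.

linearly dependent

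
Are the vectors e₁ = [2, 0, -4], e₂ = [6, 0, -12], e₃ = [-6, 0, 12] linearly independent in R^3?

Row-reduce the matrix whose columns are e₁, e₂, e₃.
The reduction yields 1 nonzero row, so the rank is 1.
Since rank 1 < 3, the set is linearly dependent.

linearly dependent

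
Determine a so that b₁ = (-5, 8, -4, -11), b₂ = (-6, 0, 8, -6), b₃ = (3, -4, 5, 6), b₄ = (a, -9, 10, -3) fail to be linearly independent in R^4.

Place the vectors as rows of a 4×4 matrix; dependence ⇔ determinant zero.
Expanding, det = -176*a - 1716.
Setting this to zero gives a = -39/4.

a = -39/4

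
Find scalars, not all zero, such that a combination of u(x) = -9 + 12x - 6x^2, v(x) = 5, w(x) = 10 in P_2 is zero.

Pass to coordinate vectors relative to the basis {1, x, x^2}.
Row-reduce the matrix with u, v, w as columns; the null space gives the coefficients.
The free variable yields coefficients (0, 2, -1) (any nonzero multiple also works).

2v - w = 0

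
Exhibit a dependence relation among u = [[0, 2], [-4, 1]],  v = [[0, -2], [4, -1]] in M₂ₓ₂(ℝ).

u + v = 0

Write each element as a vector in ℝ⁴ using {E₁₁, E₁₂, E₂₁, E₂₂}.
Solve the homogeneous system with u, v as columns by row-reducing the coefficient matrix.
The free variable yields coefficients (1, 1) (any nonzero multiple also works).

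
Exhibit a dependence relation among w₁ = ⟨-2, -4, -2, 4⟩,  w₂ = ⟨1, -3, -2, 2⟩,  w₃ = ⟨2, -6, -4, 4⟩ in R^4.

2w₂ - w₃ = 0

Write the vectors as columns of a matrix and find a nonzero vector in its null space.
A generator of the null space is (0, 2, -1).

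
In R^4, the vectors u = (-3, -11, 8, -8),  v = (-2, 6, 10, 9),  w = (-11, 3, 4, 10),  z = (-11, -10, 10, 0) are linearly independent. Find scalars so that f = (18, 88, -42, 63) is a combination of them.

Set up the augmented matrix [u | v | w | z | f] and row-reduce.
Row-reducing the augmented matrix gives the unique coefficients (α₁, …, α₄) = (-3, 1, 3, -4).

f = -3u + v + 3w - 4z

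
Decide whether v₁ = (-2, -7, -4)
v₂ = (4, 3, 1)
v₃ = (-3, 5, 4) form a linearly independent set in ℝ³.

Form the 3×3 matrix with these as columns; its determinant is 3.
A nonzero determinant means the columns are linearly independent.

linearly independent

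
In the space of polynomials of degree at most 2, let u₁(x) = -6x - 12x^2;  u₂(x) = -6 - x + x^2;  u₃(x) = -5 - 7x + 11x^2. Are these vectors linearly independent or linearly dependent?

Write each element as a coordinate vector in ℝ³ using {1, x, x^2}.
Row-reduce the matrix whose columns are u₁, u₂, u₃.
The reduction yields 3 nonzero rows, so the rank is 3.
Since rank = 3 (the number of vectors), the set is linearly independent.

linearly independent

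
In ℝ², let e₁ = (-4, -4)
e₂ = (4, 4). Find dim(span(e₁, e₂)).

1

Put the 2×2 matrix [e₁|e₂] into echelon form.
The echelon form has 1 nonzero row, so the rank is 1.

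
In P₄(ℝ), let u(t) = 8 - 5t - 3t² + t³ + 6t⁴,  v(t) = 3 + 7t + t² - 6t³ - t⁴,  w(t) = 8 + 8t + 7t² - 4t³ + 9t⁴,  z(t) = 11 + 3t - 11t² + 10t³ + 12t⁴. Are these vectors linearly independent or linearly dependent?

linearly independent

Take coordinates with respect to the standard basis {1, t, …, t⁴}.
Place the vectors as rows of a 4×5 matrix and reduce to echelon form.
The reduction yields 4 nonzero rows, so the rank is 4.
Since rank = 4 (the number of vectors), the set is linearly independent.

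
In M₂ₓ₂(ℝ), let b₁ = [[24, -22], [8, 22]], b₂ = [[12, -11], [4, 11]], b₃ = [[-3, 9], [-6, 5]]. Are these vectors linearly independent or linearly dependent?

linearly dependent

Take coordinates with respect to the standard basis {E₁₁, E₁₂, E₂₁, E₂₂}.
Place the vectors as rows of a 3×4 matrix and reduce to echelon form.
The reduction yields 2 nonzero rows, so the rank is 2.
Since rank 2 < 3, the set is linearly dependent.
Indeed b₁ - 2b₂ = 0.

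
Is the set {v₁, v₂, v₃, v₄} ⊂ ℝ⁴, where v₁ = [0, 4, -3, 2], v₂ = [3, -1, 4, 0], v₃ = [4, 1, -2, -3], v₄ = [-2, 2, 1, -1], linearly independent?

Row-reduce the matrix whose columns are v₁, v₂, v₃, v₄.
The reduction yields 4 nonzero rows, so the rank is 4.
Since rank = 4 (the number of vectors), the set is linearly independent.

linearly independent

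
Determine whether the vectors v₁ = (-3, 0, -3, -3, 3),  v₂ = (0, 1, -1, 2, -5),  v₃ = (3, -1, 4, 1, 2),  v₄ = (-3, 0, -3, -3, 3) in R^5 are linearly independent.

linearly dependent

Two of the vectors are equal, giving an immediate dependence.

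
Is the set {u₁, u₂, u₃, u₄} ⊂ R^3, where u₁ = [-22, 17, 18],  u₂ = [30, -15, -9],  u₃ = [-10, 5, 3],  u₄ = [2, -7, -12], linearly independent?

There are 4 vectors in a 3-dimensional space, so they cannot be linearly independent.

linearly dependent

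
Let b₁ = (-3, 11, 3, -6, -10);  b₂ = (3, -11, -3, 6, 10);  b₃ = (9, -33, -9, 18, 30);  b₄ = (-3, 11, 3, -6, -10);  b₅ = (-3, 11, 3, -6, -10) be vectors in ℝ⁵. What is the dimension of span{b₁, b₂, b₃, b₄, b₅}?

dim = 1

Apply Gaussian elimination to the matrix whose rows are b₁, b₂, b₃, b₄, b₅.
Reduction leaves 1 leading entry, giving rank 1.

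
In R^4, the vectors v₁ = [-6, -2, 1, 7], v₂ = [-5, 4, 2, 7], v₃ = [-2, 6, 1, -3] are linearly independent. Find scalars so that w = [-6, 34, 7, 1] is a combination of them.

Write w = a₁v₁ + … + a₃v₃ and equate components.
The system has the unique solution (a₁, a₂, a₃) = (-3, 4, 2).

w = -3v₁ + 4v₂ + 2v₃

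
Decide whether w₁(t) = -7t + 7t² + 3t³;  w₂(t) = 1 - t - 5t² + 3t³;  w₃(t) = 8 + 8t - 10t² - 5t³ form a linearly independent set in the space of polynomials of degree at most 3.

Take coordinates with respect to the standard basis {1, t, …, t³}.
Row-reduce the matrix whose columns are w₁, w₂, w₃.
The reduction yields 3 nonzero rows, so the rank is 3.
Since rank = 3 (the number of vectors), the set is linearly independent.

linearly independent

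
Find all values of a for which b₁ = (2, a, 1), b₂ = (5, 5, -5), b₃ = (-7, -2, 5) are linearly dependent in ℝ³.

a = -11/2

Dependence holds iff the 3×3 matrix [b₁ b₂ b₃] is singular.
The determinant works out to 10*a + 55.
This vanishes exactly when a = -11/2.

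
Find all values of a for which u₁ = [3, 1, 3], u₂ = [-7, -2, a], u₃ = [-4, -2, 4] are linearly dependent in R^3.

Dependence holds iff the 3×3 matrix [u₁ u₂ u₃] is singular.
Cofactor expansion gives det = 2*a + 22.
Solving 2*a + 22 = 0 yields a = -11.

a = -11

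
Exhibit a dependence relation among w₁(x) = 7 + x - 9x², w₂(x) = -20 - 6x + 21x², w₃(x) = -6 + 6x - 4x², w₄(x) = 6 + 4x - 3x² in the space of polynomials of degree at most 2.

Pass to coordinate vectors relative to the basis {1, x, x²}.
Row-reduce the matrix with w₁, w₂, w₃, w₄ as columns; the null space gives the coefficients.
A generator of the null space is (2, 1, 0, 1).

2w₁ + w₂ + w₄ = 0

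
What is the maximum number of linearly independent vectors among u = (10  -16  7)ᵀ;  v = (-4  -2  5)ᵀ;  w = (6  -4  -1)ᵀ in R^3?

2

Put the 3×3 matrix [u|v|w] into echelon form.
Exactly 2 pivots survive; hence the rank is 2.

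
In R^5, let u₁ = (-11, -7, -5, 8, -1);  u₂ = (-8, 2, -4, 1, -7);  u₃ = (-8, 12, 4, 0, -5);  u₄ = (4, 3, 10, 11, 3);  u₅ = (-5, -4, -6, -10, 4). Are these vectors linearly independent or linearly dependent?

The matrix [u₁|u₂|u₃|u₄|u₅] has determinant 8337.
A nonzero determinant means the columns are linearly independent.

linearly independent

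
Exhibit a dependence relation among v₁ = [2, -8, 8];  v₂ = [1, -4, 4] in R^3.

Set up α₁v₁ + α₂v₂ = 0 and solve the homogeneous system.
One solution (up to scaling) is (1, -2).

v₁ - 2v₂ = 0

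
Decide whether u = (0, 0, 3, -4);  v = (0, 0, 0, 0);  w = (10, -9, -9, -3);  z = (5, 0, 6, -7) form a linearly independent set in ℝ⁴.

linearly dependent

One of the vectors is the zero vector, so the set is linearly dependent.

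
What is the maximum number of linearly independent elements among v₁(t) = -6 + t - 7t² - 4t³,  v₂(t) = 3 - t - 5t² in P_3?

2

Pass to coordinate vectors with respect to the basis {1, t, …, t³}.
Row-reduce the 2×4 matrix with these as rows.
Reduction leaves 2 leading entries, giving rank 2.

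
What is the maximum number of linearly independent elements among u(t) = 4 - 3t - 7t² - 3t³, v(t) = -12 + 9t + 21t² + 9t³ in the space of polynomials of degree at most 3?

Use coordinates relative to {1, t, …, t³}.
Row-reduce the 2×4 matrix with these as rows.
Reduction leaves 1 leading entry, giving rank 1.

1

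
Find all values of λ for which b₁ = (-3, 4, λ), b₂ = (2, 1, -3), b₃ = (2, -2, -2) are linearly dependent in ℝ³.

λ = 8/3

The vectors are dependent exactly when the determinant of the matrix with rows b₁, b₂, b₃ vanishes.
The determinant works out to 16 - 6*λ.
Setting this to zero gives λ = 8/3.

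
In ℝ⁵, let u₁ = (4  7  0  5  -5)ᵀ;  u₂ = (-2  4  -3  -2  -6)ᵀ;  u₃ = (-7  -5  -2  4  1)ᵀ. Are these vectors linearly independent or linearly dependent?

linearly independent

Place the vectors as rows of a 3×5 matrix and reduce to echelon form.
The reduction yields 3 nonzero rows, so the rank is 3.
Since rank = 3 (the number of vectors), the set is linearly independent.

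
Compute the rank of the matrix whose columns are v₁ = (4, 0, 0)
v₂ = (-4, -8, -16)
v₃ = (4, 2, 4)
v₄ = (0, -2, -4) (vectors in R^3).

rank 2

Apply Gaussian elimination to the matrix whose rows are v₁, v₂, v₃, v₄.
The echelon form has 2 nonzero rows, so the rank is 2.
(With 4 elements in a 3-dimensional space the rank is at most 3.)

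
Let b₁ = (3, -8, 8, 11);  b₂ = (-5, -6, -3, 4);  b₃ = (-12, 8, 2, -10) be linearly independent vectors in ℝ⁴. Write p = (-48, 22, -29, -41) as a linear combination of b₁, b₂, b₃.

p = -3b₁ + 3b₂ + 2b₃

Solve the system with b₁, b₂, b₃ as columns and p as the right-hand side.
Row-reducing the augmented matrix gives the unique coefficients (c₁, c₂, c₃) = (-3, 3, 2).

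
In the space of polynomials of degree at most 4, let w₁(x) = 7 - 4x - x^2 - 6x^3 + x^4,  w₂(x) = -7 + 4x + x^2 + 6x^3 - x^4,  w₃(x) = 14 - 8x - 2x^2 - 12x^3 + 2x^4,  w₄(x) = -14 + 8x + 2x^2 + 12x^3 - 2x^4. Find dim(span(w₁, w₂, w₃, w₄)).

1

Represent each element by its coordinate vector in ℝ⁵.
Apply Gaussian elimination to the matrix whose rows are w₁, w₂, w₃, w₄.
Reduction leaves 1 leading entry, giving rank 1.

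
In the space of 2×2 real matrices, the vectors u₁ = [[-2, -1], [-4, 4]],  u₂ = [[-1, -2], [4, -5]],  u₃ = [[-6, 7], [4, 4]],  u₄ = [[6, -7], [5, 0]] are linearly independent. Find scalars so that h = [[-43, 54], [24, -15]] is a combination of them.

h = -4u₁ + 3u₂ + 4u₃ - 4u₄

Take coordinate vectors relative to {E₁₁, E₁₂, E₂₁, E₂₂}.
Set up the augmented matrix [u₁ | u₂ | u₃ | u₄ | h] and row-reduce.
Back-substitution yields (a₁, …, a₄) = (-4, 3, 4, -4).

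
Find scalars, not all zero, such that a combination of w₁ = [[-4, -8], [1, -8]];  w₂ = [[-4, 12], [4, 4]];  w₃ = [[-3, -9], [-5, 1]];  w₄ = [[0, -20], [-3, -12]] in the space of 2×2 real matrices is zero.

w₁ - w₂ - w₄ = 0

Write each element as a vector in ℝ⁴ using {E₁₁, E₁₂, E₂₁, E₂₂}.
Row-reduce the matrix with w₁, w₂, w₃, w₄ as columns; the null space gives the coefficients.
A generator of the null space is (1, -1, 0, -1).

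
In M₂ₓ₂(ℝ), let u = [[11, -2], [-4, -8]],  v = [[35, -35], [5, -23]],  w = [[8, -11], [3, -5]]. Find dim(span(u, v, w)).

Use coordinates relative to {E₁₁, E₁₂, E₂₁, E₂₂}.
Apply Gaussian elimination to the matrix whose rows are u, v, w.
Reduction leaves 2 leading entries, giving rank 2.

2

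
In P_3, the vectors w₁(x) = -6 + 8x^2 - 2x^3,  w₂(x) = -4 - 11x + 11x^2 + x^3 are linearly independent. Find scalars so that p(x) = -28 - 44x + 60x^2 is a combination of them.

Take coordinate vectors relative to {1, x, …, x^3}.
Since w₁, w₂ are independent, the coefficients expressing p are uniquely determined by a linear system.
The system has the unique solution (a₁, a₂) = (2, 4).

p = 2w₁ + 4w₂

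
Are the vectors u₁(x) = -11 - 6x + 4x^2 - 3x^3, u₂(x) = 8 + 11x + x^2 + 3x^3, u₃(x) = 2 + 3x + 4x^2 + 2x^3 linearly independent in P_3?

Write each element as a coordinate vector in ℝ⁴ using {1, x, …, x^3}.
Place the vectors as rows of a 3×4 matrix and reduce to echelon form.
The reduction yields 3 nonzero rows, so the rank is 3.
Since rank = 3 (the number of vectors), the set is linearly independent.

linearly independent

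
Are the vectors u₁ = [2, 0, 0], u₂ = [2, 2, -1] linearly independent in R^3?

Place the vectors as rows of a 2×3 matrix and reduce to echelon form.
The reduction yields 2 nonzero rows, so the rank is 2.
Since rank = 2 (the number of vectors), the set is linearly independent.

linearly independent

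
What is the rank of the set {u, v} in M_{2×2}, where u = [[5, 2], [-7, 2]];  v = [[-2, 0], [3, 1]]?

Represent each element by its coordinate vector in ℝ⁴.
Apply Gaussian elimination to the matrix whose rows are u, v.
There are 2 pivot columns, so rank = 2.

rank 2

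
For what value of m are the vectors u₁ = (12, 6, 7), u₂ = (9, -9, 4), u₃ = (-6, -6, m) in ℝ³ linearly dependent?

Dependence holds iff the 3×3 matrix [u₁ u₂ u₃] is singular.
The determinant works out to -162*m - 612.
This vanishes exactly when m = -34/9.

m = -34/9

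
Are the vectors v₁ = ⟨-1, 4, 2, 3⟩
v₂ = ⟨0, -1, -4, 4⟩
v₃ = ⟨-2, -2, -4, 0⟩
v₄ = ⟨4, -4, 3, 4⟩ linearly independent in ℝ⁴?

Place the vectors as rows of a 4×4 matrix and reduce to echelon form.
The reduction yields 4 nonzero rows, so the rank is 4.
Since rank = 4 (the number of vectors), the set is linearly independent.

linearly independent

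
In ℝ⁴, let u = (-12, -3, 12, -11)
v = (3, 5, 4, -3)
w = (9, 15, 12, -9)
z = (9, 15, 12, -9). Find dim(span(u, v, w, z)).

2

Put the 4×4 matrix [u|v|w|z] into echelon form.
The echelon form has 2 nonzero rows, so the rank is 2.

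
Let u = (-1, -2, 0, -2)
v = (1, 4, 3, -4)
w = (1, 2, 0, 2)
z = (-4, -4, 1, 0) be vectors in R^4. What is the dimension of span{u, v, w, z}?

dim = 3

Row-reduce the 4×4 matrix with these as rows.
Exactly 3 pivots survive; hence the rank is 3.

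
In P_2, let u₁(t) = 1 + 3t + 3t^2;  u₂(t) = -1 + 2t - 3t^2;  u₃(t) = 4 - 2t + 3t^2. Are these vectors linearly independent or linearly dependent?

linearly independent

Take coordinates with respect to the standard basis {1, t, t^2}.
Form the 3×3 matrix with these as columns; its determinant is -45.
A nonzero determinant means the columns are linearly independent.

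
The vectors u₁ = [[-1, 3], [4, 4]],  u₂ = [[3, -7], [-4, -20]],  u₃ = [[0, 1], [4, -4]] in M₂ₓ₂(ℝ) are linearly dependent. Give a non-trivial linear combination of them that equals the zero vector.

3u₁ + u₂ - 2u₃ = 0

Take coordinates with respect to {E₁₁, E₁₂, E₂₁, E₂₂}.
Solve the homogeneous system with u₁, u₂, u₃ as columns by row-reducing the coefficient matrix.
A generator of the null space is (3, 1, -2).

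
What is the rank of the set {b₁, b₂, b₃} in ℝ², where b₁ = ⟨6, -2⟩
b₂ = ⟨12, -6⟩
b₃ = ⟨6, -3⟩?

Form the matrix with b₁, b₂, b₃ as columns and reduce.
The echelon form has 2 nonzero rows, so the rank is 2.
(With 3 elements in a 2-dimensional space the rank is at most 2.)

2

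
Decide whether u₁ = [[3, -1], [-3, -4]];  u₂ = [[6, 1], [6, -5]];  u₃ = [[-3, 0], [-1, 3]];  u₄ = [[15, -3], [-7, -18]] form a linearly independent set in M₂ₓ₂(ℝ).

linearly dependent

Take coordinates with respect to the standard basis {E₁₁, E₁₂, E₂₁, E₂₂}.
The matrix [u₁|u₂|u₃|u₄] has determinant 0.
A zero determinant means the columns are linearly dependent.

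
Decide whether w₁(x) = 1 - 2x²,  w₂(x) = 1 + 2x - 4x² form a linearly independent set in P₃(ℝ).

linearly independent

Take coordinates with respect to the standard basis {1, x, …, x³}.
Row-reduce the matrix whose columns are w₁, w₂.
The reduction yields 2 nonzero rows, so the rank is 2.
Since rank = 2 (the number of vectors), the set is linearly independent.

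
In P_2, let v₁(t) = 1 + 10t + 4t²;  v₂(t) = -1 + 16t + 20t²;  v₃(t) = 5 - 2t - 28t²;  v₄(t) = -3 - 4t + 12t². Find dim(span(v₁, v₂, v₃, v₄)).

dim = 2

Represent each element by its coordinate vector in ℝ³.
Put the 3×4 matrix [v₁|v₂|v₃|v₄] into echelon form.
Exactly 2 pivots survive; hence the rank is 2.
(With 4 elements in a 3-dimensional space the rank is at most 3.)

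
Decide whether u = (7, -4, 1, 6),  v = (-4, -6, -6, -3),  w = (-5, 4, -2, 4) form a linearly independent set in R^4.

linearly independent

Place the vectors as rows of a 3×4 matrix and reduce to echelon form.
The reduction yields 3 nonzero rows, so the rank is 3.
Since rank = 3 (the number of vectors), the set is linearly independent.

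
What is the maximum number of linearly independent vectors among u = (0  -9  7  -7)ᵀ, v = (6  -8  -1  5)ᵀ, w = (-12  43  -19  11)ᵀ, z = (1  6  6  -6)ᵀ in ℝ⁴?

3

Apply Gaussian elimination to the matrix whose rows are u, v, w, z.
The echelon form has 3 nonzero rows, so the rank is 3.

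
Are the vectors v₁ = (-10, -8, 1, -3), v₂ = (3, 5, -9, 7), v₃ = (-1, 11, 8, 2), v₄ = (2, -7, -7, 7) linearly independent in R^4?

linearly independent

Place the vectors as rows of a 4×4 matrix and reduce to echelon form.
The reduction yields 4 nonzero rows, so the rank is 4.
Since rank = 4 (the number of vectors), the set is linearly independent.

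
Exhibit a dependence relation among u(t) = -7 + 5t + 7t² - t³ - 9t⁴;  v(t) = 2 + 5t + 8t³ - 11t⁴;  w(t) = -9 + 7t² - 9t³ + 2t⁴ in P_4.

u - v - w = 0

Pass to coordinate vectors relative to the basis {1, t, …, t⁴}.
Set up α₁u + … + α₃w = 0 and solve the homogeneous system.
One solution (up to scaling) is (1, -1, -1).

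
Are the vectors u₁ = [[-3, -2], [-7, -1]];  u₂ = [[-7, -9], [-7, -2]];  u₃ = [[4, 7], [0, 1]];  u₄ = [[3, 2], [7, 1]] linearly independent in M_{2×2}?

Take coordinates with respect to the standard basis {E₁₁, E₁₂, E₂₁, E₂₂}.
Place the vectors as rows of a 4×4 matrix and reduce to echelon form.
The reduction yields 2 nonzero rows, so the rank is 2.
Since rank 2 < 4, the set is linearly dependent.

linearly dependent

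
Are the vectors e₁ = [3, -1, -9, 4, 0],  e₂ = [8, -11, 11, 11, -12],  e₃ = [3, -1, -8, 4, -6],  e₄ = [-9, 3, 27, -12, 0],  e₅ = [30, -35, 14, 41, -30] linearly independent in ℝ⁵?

linearly dependent

The matrix [e₁|e₂|e₃|e₄|e₅] has determinant 0.
A zero determinant means the columns are linearly dependent.
Indeed 3e₁ + e₄ = 0.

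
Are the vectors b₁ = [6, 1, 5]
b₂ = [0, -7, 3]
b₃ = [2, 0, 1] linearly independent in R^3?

Row-reduce the matrix whose columns are b₁, b₂, b₃.
The reduction yields 3 nonzero rows, so the rank is 3.
Since rank = 3 (the number of vectors), the set is linearly independent.

linearly independent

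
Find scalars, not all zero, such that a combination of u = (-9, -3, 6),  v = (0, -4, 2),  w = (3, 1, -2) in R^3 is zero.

u + 3w = 0

Write the vectors as columns of a matrix and find a nonzero vector in its null space.
The free variable yields coefficients (1, 0, 3) (any nonzero multiple also works).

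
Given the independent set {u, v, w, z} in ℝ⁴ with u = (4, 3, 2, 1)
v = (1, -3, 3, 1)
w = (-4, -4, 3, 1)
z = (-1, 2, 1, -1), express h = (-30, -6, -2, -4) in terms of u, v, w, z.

h = -2u - 4v + 4w + 2z

Since u, v, w, z are independent, the coefficients expressing h are uniquely determined by a linear system.
Back-substitution yields (a₁, …, a₄) = (-2, -4, 4, 2).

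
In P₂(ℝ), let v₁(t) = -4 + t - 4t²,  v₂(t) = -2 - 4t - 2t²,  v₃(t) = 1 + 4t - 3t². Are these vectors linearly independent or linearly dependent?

linearly independent

Write each element as a coordinate vector in ℝ³ using {1, t, t²}.
Place the vectors as rows of a 3×3 matrix and reduce to echelon form.
The reduction yields 3 nonzero rows, so the rank is 3.
Since rank = 3 (the number of vectors), the set is linearly independent.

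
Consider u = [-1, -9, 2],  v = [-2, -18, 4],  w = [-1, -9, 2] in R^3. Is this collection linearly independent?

linearly dependent

One vector is a scalar multiple of another, so the set is dependent.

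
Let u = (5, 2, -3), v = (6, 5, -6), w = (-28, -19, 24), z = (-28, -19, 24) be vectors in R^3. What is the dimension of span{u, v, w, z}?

Apply Gaussian elimination to the matrix whose rows are u, v, w, z.
There are 2 pivot columns, so rank = 2.
(With 4 elements in a 3-dimensional space the rank is at most 3.)

2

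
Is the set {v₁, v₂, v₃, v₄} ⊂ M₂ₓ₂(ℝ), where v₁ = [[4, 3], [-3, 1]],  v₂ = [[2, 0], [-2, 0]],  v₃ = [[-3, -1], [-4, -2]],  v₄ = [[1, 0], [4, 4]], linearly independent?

linearly independent

Write each element as a coordinate vector in ℝ⁴ using {E₁₁, E₁₂, E₂₁, E₂₂}.
Place the vectors as rows of a 4×4 matrix and reduce to echelon form.
The reduction yields 4 nonzero rows, so the rank is 4.
Since rank = 4 (the number of vectors), the set is linearly independent.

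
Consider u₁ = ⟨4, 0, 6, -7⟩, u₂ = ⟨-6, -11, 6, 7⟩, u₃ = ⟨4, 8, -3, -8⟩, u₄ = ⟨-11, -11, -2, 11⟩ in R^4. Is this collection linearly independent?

Place the vectors as rows of a 4×4 matrix and reduce to echelon form.
The reduction yields 4 nonzero rows, so the rank is 4.
Since rank = 4 (the number of vectors), the set is linearly independent.

linearly independent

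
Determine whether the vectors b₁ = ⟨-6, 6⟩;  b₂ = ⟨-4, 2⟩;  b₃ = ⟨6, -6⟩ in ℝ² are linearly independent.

There are 3 vectors in a 2-dimensional space, so they cannot be linearly independent.

linearly dependent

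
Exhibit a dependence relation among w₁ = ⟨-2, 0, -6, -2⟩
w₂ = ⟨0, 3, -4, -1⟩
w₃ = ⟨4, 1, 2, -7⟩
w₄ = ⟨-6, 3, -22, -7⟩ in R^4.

3w₁ + w₂ - w₄ = 0

Write the vectors as columns of a matrix and find a nonzero vector in its null space.
One solution (up to scaling) is (3, 1, 0, -1).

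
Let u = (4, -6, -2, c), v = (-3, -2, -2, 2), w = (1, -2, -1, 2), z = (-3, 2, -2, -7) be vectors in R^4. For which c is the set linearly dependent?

c = 15/2

Dependence holds iff the 4×4 matrix [u v w z] is singular.
The determinant works out to 20*c - 150.
This vanishes exactly when c = 15/2.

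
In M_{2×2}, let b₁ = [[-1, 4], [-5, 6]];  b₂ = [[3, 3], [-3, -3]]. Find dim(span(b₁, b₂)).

dim = 2

Represent each element by its coordinate vector in ℝ⁴.
Row-reduce the 2×4 matrix with these as rows.
Exactly 2 pivots survive; hence the rank is 2.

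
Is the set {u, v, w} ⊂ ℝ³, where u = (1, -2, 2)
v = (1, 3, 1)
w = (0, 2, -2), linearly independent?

Place the vectors as rows of a 3×3 matrix and reduce to echelon form.
The reduction yields 3 nonzero rows, so the rank is 3.
Since rank = 3 (the number of vectors), the set is linearly independent.

linearly independent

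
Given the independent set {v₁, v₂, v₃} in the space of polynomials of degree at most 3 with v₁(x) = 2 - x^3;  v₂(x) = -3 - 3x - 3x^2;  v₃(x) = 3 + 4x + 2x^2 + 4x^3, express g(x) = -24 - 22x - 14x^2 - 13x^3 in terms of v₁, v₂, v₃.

g = -3v₁ + 2v₂ - 4v₃

Take coordinate vectors relative to {1, x, …, x^3}.
Set up the augmented matrix [v₁ | v₂ | v₃ | g] and row-reduce.
Back-substitution yields (α₁, α₂, α₃) = (-3, 2, -4).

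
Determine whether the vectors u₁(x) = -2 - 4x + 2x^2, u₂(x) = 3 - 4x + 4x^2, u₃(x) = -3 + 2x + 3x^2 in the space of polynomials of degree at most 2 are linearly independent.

Write each element as a coordinate vector in ℝ³ using {1, x, x^2}.
The matrix [u₁|u₂|u₃] has determinant 112.
A nonzero determinant means the columns are linearly independent.

linearly independent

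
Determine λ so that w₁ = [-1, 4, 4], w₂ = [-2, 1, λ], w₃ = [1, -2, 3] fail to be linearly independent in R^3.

The vectors are dependent exactly when the determinant of the matrix with rows w₁, w₂, w₃ vanishes.
The determinant works out to 2*λ + 33.
Solving 2*λ + 33 = 0 yields λ = -33/2.

λ = -33/2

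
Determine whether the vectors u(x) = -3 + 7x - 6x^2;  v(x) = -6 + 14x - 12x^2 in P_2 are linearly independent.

linearly dependent

Write each element as a coordinate vector in ℝ³ using {1, x, x^2}.
Row-reduce the matrix whose columns are u, v.
The reduction yields 1 nonzero row, so the rank is 1.
Since rank 1 < 2, the set is linearly dependent.
Indeed 2u - v = 0.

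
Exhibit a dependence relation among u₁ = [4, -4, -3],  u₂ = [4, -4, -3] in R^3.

Row-reduce the matrix with u₁, u₂ as columns; the null space gives the coefficients.
A generator of the null space is (1, -1).

u₁ - u₂ = 0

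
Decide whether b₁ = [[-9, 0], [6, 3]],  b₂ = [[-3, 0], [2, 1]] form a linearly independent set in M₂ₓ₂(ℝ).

Write each element as a coordinate vector in ℝ⁴ using {E₁₁, E₁₂, E₂₁, E₂₂}.
Place the vectors as rows of a 2×4 matrix and reduce to echelon form.
The reduction yields 1 nonzero row, so the rank is 1.
Since rank 1 < 2, the set is linearly dependent.

linearly dependent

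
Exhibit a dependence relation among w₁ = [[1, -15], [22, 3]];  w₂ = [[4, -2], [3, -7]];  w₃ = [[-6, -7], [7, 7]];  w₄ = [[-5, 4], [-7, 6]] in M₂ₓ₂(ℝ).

Write each element as a vector in ℝ⁴ using {E₁₁, E₁₂, E₂₁, E₂₂}.
Row-reduce the matrix with w₁, w₂, w₃, w₄ as columns; the null space gives the coefficients.
A generator of the null space is (1, 2, -1, 3).

w₁ + 2w₂ - w₃ + 3w₄ = 0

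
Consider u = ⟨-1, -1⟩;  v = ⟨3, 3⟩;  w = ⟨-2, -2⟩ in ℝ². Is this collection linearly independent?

There are 3 vectors in a 2-dimensional space, so they cannot be linearly independent.

linearly dependent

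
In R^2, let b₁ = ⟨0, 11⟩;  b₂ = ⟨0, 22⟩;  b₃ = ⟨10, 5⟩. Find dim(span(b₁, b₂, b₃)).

2

Put the 2×3 matrix [b₁|b₂|b₃] into echelon form.
Reduction leaves 2 leading entries, giving rank 2.
(With 3 elements in a 2-dimensional space the rank is at most 2.)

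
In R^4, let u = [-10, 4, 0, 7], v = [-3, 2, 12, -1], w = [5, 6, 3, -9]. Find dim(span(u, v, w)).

dim = 3

Form the matrix with u, v, w as columns and reduce.
Reduction leaves 3 leading entries, giving rank 3.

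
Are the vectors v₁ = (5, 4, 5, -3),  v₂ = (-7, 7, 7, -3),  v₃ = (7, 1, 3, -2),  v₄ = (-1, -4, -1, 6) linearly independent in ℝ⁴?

linearly independent

Form the 4×4 matrix with these as columns; its determinant is 346.
A nonzero determinant means the columns are linearly independent.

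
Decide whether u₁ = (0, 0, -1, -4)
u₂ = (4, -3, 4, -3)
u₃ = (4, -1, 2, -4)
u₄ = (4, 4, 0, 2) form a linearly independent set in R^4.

Row-reduce the matrix whose columns are u₁, u₂, u₃, u₄.
The reduction yields 4 nonzero rows, so the rank is 4.
Since rank = 4 (the number of vectors), the set is linearly independent.

linearly independent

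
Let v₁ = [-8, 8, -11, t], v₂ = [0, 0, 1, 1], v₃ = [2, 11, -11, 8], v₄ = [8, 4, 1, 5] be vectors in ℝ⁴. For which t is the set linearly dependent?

t = 33/5

Place the vectors as rows of a 4×4 matrix; dependence ⇔ determinant zero.
Expanding, det = 80*t - 528.
This vanishes exactly when t = 33/5.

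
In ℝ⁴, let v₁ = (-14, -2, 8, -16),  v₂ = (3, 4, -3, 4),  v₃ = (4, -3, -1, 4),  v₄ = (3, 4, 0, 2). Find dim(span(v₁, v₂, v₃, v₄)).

dim = 3

Row-reduce the 4×4 matrix with these as rows.
Exactly 3 pivots survive; hence the rank is 3.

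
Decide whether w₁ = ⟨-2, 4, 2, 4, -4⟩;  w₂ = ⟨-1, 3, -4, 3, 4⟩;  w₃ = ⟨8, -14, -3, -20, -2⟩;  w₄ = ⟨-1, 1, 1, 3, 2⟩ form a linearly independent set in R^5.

linearly dependent

Row-reduce the matrix whose columns are w₁, w₂, w₃, w₄.
The reduction yields 3 nonzero rows, so the rank is 3.
Since rank 3 < 4, the set is linearly dependent.
Indeed 2w₁ + w₂ + w₃ + 3w₄ = 0.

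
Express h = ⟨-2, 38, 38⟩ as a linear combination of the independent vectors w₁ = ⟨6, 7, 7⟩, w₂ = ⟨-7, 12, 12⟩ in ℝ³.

h = 2w₁ + 2w₂

Set up the augmented matrix [w₁ | w₂ | h] and row-reduce.
Row-reducing the augmented matrix gives the unique coefficients (a₁, a₂) = (2, 2).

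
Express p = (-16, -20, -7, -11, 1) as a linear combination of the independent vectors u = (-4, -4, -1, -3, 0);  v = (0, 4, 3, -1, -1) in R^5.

p = 4u - v

Write p = c₁u + c₂v and equate components.
The system has the unique solution (c₁, c₂) = (4, -1).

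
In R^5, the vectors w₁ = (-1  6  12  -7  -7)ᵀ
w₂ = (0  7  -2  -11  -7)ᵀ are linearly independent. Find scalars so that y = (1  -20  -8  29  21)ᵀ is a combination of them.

Solve the system with w₁, w₂ as columns and y as the right-hand side.
The system has the unique solution (α₁, α₂) = (-1, -2).

y = -w₁ - 2w₂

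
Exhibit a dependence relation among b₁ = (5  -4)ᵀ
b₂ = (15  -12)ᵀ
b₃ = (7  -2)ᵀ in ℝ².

3b₁ - b₂ = 0

Solve the homogeneous system with b₁, b₂, b₃ as columns by row-reducing the coefficient matrix.
One solution (up to scaling) is (3, -1, 0).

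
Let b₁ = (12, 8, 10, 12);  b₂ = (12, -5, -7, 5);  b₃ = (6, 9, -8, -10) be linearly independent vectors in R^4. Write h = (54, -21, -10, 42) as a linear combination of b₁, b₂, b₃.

h = b₁ + 4b₂ - b₃

Write h = α₁b₁ + … + α₃b₃ and equate components.
Back-substitution yields (α₁, α₂, α₃) = (1, 4, -1).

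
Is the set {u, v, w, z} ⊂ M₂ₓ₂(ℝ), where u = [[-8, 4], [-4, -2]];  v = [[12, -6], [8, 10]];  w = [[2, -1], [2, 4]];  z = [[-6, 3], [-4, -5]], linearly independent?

Write each element as a coordinate vector in ℝ⁴ using {E₁₁, E₁₂, E₂₁, E₂₂}.
One vector is a scalar multiple of another, so the set is dependent.

linearly dependent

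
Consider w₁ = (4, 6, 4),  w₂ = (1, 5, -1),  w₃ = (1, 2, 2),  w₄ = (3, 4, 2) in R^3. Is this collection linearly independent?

linearly dependent

There are 4 vectors in a 3-dimensional space, so they cannot be linearly independent.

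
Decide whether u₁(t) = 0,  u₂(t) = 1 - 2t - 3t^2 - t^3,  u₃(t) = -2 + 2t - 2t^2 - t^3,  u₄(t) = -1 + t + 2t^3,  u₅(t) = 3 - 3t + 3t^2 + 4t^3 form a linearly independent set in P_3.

Write each element as a coordinate vector in ℝ⁴ using {1, t, …, t^3}.
There are 5 vectors in a 4-dimensional space, so they cannot be linearly independent.

linearly dependent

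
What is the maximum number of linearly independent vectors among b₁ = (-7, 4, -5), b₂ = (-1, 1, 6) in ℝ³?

2

Form the matrix with b₁, b₂ as columns and reduce.
There are 2 pivot columns, so rank = 2.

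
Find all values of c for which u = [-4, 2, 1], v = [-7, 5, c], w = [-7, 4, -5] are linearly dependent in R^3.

Dependence holds iff the 3×3 matrix [u v w] is singular.
Expanding, det = 2*c + 37.
This vanishes exactly when c = -37/2.

c = -37/2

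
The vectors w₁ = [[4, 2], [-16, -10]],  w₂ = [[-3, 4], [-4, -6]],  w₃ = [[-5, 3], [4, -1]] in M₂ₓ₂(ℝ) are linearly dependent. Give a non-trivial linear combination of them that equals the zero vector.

w₁ - 2w₂ + 2w₃ = 0

Write each element as a vector in ℝ⁴ using {E₁₁, E₁₂, E₂₁, E₂₂}.
Set up α₁w₁ + … + α₃w₃ = 0 and solve the homogeneous system.
A generator of the null space is (1, -2, 2).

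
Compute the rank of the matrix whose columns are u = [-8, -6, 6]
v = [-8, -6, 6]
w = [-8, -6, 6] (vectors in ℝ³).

Form the matrix with u, v, w as columns and reduce.
Exactly 1 pivot survives; hence the rank is 1.

1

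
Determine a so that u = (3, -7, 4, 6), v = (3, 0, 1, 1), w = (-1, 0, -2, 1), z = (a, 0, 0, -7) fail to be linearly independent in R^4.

a = -35/3

The vectors are dependent exactly when the determinant of the matrix with rows u, v, w, z vanishes.
Expanding, det = 21*a + 245.
Setting this to zero gives a = -35/3.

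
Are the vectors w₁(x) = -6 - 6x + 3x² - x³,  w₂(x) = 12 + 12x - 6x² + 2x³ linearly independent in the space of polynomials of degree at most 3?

linearly dependent

Write each element as a coordinate vector in ℝ⁴ using {1, x, …, x³}.
Place the vectors as rows of a 2×4 matrix and reduce to echelon form.
The reduction yields 1 nonzero row, so the rank is 1.
Since rank 1 < 2, the set is linearly dependent.
Indeed 2w₁ + w₂ = 0.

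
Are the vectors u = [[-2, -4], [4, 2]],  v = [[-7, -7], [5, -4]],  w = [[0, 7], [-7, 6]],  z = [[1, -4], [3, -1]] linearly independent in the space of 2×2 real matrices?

linearly independent

Write each element as a coordinate vector in ℝ⁴ using {E₁₁, E₁₂, E₂₁, E₂₂}.
Form the 4×4 matrix with these as columns; its determinant is -382.
A nonzero determinant means the columns are linearly independent.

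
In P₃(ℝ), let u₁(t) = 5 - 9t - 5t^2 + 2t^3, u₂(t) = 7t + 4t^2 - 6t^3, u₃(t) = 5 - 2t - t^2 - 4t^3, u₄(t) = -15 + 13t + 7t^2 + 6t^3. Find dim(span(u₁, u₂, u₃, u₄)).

Pass to coordinate vectors with respect to the basis {1, t, …, t^3}.
Form the matrix with u₁, u₂, u₃, u₄ as columns and reduce.
Exactly 2 pivots survive; hence the rank is 2.

2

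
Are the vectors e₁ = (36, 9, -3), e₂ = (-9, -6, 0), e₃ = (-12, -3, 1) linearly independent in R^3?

linearly dependent

One vector is a scalar multiple of another, so the set is dependent.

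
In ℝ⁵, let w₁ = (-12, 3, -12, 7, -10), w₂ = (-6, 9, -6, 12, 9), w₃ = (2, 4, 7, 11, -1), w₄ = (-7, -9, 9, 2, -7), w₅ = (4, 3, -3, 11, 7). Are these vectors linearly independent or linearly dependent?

Place the vectors as rows of a 5×5 matrix and reduce to echelon form.
The reduction yields 5 nonzero rows, so the rank is 5.
Since rank = 5 (the number of vectors), the set is linearly independent.

linearly independent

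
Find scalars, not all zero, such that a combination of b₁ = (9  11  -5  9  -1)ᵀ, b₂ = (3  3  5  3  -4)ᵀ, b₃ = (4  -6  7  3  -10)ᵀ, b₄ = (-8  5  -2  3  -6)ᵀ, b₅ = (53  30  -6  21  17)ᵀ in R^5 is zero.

Row-reduce the matrix with b₁, b₂, b₃, b₄, b₅ as columns; the null space gives the coefficients.
One solution (up to scaling) is (3, 2, -1, -3, -1).

3b₁ + 2b₂ - b₃ - 3b₄ - b₅ = 0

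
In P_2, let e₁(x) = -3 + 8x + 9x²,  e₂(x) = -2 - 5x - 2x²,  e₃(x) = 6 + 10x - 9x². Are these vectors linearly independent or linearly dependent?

linearly independent

Write each element as a coordinate vector in ℝ³ using {1, x, x²}.
Row-reduce the matrix whose columns are e₁, e₂, e₃.
The reduction yields 3 nonzero rows, so the rank is 3.
Since rank = 3 (the number of vectors), the set is linearly independent.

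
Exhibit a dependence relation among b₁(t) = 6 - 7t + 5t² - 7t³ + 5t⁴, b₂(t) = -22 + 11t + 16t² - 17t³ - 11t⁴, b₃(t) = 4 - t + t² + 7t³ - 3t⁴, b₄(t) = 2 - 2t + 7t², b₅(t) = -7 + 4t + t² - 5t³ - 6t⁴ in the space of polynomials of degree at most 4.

Pass to coordinate vectors relative to the basis {1, t, …, t⁴}.
Solve the homogeneous system with b₁, b₂, b₃, b₄, b₅ as columns by row-reducing the coefficient matrix.
One solution (up to scaling) is (1, 1, 2, -3, -2).

b₁ + b₂ + 2b₃ - 3b₄ - 2b₅ = 0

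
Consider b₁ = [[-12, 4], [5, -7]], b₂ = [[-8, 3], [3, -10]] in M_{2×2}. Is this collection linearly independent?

linearly independent

Take coordinates with respect to the standard basis {E₁₁, E₁₂, E₂₁, E₂₂}.
Place the vectors as rows of a 2×4 matrix and reduce to echelon form.
The reduction yields 2 nonzero rows, so the rank is 2.
Since rank = 2 (the number of vectors), the set is linearly independent.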